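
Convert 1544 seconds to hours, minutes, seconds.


Hours: 1544 ÷ 3600 = 0 remainder 1544
Minutes: 1544 ÷ 60 = 25 remainder 44
Seconds: 44

0h 25m 44s


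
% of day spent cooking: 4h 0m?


Time: 240 minutes
Day: 1440 minutes
Percentage = (240/1440) × 100 ≈ 16.7%

16.7%


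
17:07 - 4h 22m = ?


12:45

Start: 1027 minutes from midnight
Subtract: 262 minutes
Remaining: 1027 - 262 = 765
Hours: 12, Minutes: 45


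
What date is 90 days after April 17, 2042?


July 16, 2042

Start: April 17, 2042
Add 90 days
April 17 → May 1: 30 - 17 + 1 = 14 days (90 - 14 = 76 left)
May 1 → June 1: 31 - 1 + 1 = 31 days (76 - 31 = 45 left)
June 1 → July 1: 30 - 1 + 1 = 30 days (45 - 30 = 15 left)
July 1 + 15 = July 16, 2042


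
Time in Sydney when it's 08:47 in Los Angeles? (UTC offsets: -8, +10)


Time difference = UTC+10 - UTC-8 = +18 hours
New hour = (8 + 18) mod 24
= 26 mod 24 = 2
Minutes unchanged → 02:47; 26 ≥ 24 → next day

02:47 (next day)


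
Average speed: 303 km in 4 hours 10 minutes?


72.7 km/h

Distance: 303 km
Time: 4h 10m = 250 min = 250/60 = 25/6 hours
Speed = 303 ÷ (25/6) = 303 × 6 / 25 = 1818/25 ≈ 72.7 km/h


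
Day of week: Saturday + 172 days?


Start: Saturday (index 5)
(5 + 172) mod 7
= 177 mod 7
= 2
Index 2 → Wednesday

Wednesday


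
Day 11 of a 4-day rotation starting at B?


Shift D

Shifts: A, B, C, D
Start: B (index 1)
Day 11: (1 + 11 - 1) mod 4
= 11 mod 4
= 3
Index 3 → shift D


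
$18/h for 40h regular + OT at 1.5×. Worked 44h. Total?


Regular: 40h × $18 = $720.00
Overtime: 44 - 40 = 4h
OT pay: 4h × $18 × 1.5 = $108.00
Total = $720.00 + $108.00 = $828.00

$828.00


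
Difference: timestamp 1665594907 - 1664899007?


Difference = 1665594907 - 1664899007 = 695900 seconds
In hours: 695900 / 3600 ≈ 193.3
In days: 695900 / 86400 ≈ 8.05

695900 seconds (193.3 hours / 8.05 days)


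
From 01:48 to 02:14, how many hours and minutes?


End time in minutes: 2×60 + 14 = 134
Start time in minutes: 1×60 + 48 = 108
Difference = 134 - 108 = 26 minutes
= 0 hours 26 minutes

0h 26m


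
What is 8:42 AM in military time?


08:42

Input: 8:42 AM
AM hour stays: 8


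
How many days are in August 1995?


31 days

Month: August (month 8)
August has 31 days


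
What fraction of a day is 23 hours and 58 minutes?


0.9986 (99.86%)

Total minutes: 23×60 + 58 = 1438
Day = 24×60 = 1440 minutes
Fraction = 1438/1440 ≈ 0.9986
As a percentage: 1438/1440 × 100 ≈ 99.86%


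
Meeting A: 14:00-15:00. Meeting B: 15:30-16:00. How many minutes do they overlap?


0 minutes

Meeting A: 840-900 (in minutes from midnight)
Meeting B: 930-960
Overlap start = max(840, 930) = 930
Overlap end = min(900, 960) = 900
Overlap = max(0, 900 - 930) = 0 min


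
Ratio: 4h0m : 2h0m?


Duration 1: 240 minutes
Duration 2: 120 minutes
Ratio = 240:120
GCD = 120
Simplified = 2:1
As a decimal: 2/1 = 2.00

2:1 (2.00)


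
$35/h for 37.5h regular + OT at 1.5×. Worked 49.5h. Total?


Regular: 37.5h × $35 = $1312.50
Overtime: 49.5 - 37.5 = 12.0h
OT pay: 12.0h × $35 × 1.5 = $630.00
Total = $1312.50 + $630.00 = $1942.50

$1942.50


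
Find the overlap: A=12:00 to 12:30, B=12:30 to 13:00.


Meeting A: 720-750 (in minutes from midnight)
Meeting B: 750-780
Overlap start = max(720, 750) = 750
Overlap end = min(750, 780) = 750
Overlap = max(0, 750 - 750) = 0 min

0 minutes


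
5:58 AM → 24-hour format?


05:58

Input: 5:58 AM
AM hour stays: 5


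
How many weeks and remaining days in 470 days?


Weeks: 470 ÷ 7 = 67 remainder 1

67 weeks 1 days


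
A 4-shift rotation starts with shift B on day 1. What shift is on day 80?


Shift A

Shifts: A, B, C, D
Start: B (index 1)
Day 80: (1 + 80 - 1) mod 4
= 80 mod 4
= 0
Index 0 → shift A


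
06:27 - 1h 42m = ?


04:45

Start: 387 minutes from midnight
Subtract: 102 minutes
Remaining: 387 - 102 = 285
Hours: 4, Minutes: 45


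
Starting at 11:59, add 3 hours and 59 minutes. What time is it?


Start: 719 minutes from midnight
Add: 239 minutes
Total: 958 minutes
Hours: 958 ÷ 60 = 15 remainder 58

15:58


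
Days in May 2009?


Month: May (month 5)
May has 31 days

31 days


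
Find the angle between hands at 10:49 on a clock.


Hour hand = 10×30 + 49×0.5 = 324.5°
Minute hand = 49×6 = 294°
Difference = |324.5 - 294| = 30.5°

30.5°


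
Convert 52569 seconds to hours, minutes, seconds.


14h 36m 9s

Hours: 52569 ÷ 3600 = 14 remainder 2169
Minutes: 2169 ÷ 60 = 36 remainder 9
Seconds: 9


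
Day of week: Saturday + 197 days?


Start: Saturday (index 5)
(5 + 197) mod 7
= 202 mod 7
= 6
Index 6 → Sunday

Sunday


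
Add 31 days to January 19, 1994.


Start: January 19, 1994
Add 31 days
January 19 → February 1: 31 - 19 + 1 = 13 days (31 - 13 = 18 left)
February 1 + 18 = February 19, 1994

February 19, 1994


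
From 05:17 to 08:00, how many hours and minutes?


End time in minutes: 8×60 + 0 = 480
Start time in minutes: 5×60 + 17 = 317
Difference = 480 - 317 = 163 minutes
= 2 hours 43 minutes

2h 43m


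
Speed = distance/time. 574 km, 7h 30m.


Distance: 574 km
Time: 7h 30m = 450 min = 450/60 = 15/2 hours
Speed = 574 ÷ (15/2) = 574 × 2 / 15 = 1148/15 ≈ 76.5 km/h

76.5 km/h


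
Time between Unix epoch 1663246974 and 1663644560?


Difference = 1663644560 - 1663246974 = 397586 seconds
In hours: 397586 / 3600 ≈ 110.4
In days: 397586 / 86400 ≈ 4.60

397586 seconds (110.4 hours / 4.60 days)


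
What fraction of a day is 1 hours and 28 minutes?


Total minutes: 1×60 + 28 = 88
Day = 24×60 = 1440 minutes
Fraction = 88/1440 ≈ 0.0611
As a percentage: 88/1440 × 100 ≈ 6.11%

0.0611 (6.11%)


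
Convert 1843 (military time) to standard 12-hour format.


6:43 PM

Hour: 18
18 - 12 = 6 → PM


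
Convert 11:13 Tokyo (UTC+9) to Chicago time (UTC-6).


Time difference = UTC-6 - UTC+9 = -15 hours
New hour = (11 -15) mod 24
= -4 mod 24 = 20
Minutes unchanged → 20:13; -4 < 0 → previous day

20:13 (previous day)


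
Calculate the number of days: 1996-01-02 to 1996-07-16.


196 days

From January 2, 1996 to July 16, 1996
Rest of January 1996: 31 - 2 = 29
Full months: February 1996 29, March 31, April 30, May 31, June 30
Days into July 1996: 16
Total = 29 + 29 + 31 + 30 + 31 + 30 + 16 = 196 days


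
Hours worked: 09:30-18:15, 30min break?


Total time = (18×60+15) - (9×60+30)
= 1095 - 570 = 525 min
Minus break: 525 - 30 = 495 min
= 8h 15m

8h 15m (495 minutes)


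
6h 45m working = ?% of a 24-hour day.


Time: 405 minutes
Day: 1440 minutes
Percentage = (405/1440) × 100 ≈ 28.1%

28.1%


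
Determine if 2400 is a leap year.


Rules: divisible by 4 AND (not by 100 OR by 400)
2400 ÷ 4 = 600 exactly → divisible by 4
2400 ÷ 100 = 24 exactly → divisible by 100
2400 ÷ 400 = 6 exactly → divisible by 400
Divisible by 400 → leap year

Yes


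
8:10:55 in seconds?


29455 seconds

Hours: 8 × 3600 = 28800
Minutes: 10 × 60 = 600
Seconds: 55
Total = 28800 + 600 + 55 = 29455


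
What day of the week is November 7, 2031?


Zeller's congruence:
q=7, m=11, k=31, j=20
h = (7 + ⌊13×12/5⌋ + 31 + ⌊31/4⌋ + ⌊20/4⌋ - 2×20) mod 7
= (7 + 31 + 31 + 7 + 5 - 40) mod 7
= 41 mod 7 = 6
h=6 → Friday

Friday


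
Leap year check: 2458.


No

Rules: divisible by 4 AND (not by 100 OR by 400)
2458 ÷ 4 = 614 remainder 2 → not divisible by 4
Not divisible by 4 → not a leap year


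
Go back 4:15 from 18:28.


14:13

Start: 1108 minutes from midnight
Subtract: 255 minutes
Remaining: 1108 - 255 = 853
Hours: 14, Minutes: 13


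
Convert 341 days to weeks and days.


48 weeks 5 days

Weeks: 341 ÷ 7 = 48 remainder 5


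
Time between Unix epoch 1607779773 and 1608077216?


297443 seconds (82.6 hours / 3.44 days)

Difference = 1608077216 - 1607779773 = 297443 seconds
In hours: 297443 / 3600 ≈ 82.6
In days: 297443 / 86400 ≈ 3.44


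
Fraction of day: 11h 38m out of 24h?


Total minutes: 11×60 + 38 = 698
Day = 24×60 = 1440 minutes
Fraction = 698/1440 ≈ 0.4847
As a percentage: 698/1440 × 100 ≈ 48.47%

0.4847 (48.47%)


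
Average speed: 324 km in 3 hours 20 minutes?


97.2 km/h

Distance: 324 km
Time: 3h 20m = 200 min = 200/60 = 10/3 hours
Speed = 324 ÷ (10/3) = 324 × 3 / 10 = 972/10 = 97.2 km/h


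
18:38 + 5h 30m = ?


Start: 1118 minutes from midnight
Add: 330 minutes
Total: 1448 minutes
Hours: 1448 ÷ 60 = 24 remainder 8
24 ≥ 24 → 24 - 24 = 0 (next day)

00:08 (next day)


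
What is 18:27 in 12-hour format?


Hour: 18
18 - 12 = 6 → PM

6:27 PM


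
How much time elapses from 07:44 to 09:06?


End time in minutes: 9×60 + 6 = 546
Start time in minutes: 7×60 + 44 = 464
Difference = 546 - 464 = 82 minutes
= 1 hours 22 minutes

1h 22m


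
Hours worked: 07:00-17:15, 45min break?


Total time = (17×60+15) - (7×60+0)
= 1035 - 420 = 615 min
Minus break: 615 - 45 = 570 min
= 9h 30m

9h 30m (570 minutes)


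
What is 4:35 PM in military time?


16:35

Input: 4:35 PM
PM: 4 + 12 = 16


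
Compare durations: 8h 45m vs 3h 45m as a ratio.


Duration 1: 525 minutes
Duration 2: 225 minutes
Ratio = 525:225
GCD = 75
Simplified = 7:3
As a decimal: 7/3 ≈ 2.33

7:3 (2.33)


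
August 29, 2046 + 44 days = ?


October 12, 2046

Start: August 29, 2046
Add 44 days
August 29 → September 1: 31 - 29 + 1 = 3 days (44 - 3 = 41 left)
September 1 → October 1: 30 - 1 + 1 = 30 days (41 - 30 = 11 left)
October 1 + 11 = October 12, 2046


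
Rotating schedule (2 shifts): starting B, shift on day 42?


Shift A

Shifts: A, B
Start: B (index 1)
Day 42: (1 + 42 - 1) mod 2
= 42 mod 2
= 0
Index 0 → shift A


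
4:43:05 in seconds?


16985 seconds

Hours: 4 × 3600 = 14400
Minutes: 43 × 60 = 2580
Seconds: 5
Total = 14400 + 2580 + 5 = 16985


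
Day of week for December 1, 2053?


Zeller's congruence:
q=1, m=12, k=53, j=20
h = (1 + ⌊13×13/5⌋ + 53 + ⌊53/4⌋ + ⌊20/4⌋ - 2×20) mod 7
= (1 + 33 + 53 + 13 + 5 - 40) mod 7
= 65 mod 7 = 2
h=2 → Monday

Monday


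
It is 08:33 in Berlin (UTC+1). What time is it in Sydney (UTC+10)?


17:33

Time difference = UTC+10 - UTC+1 = +9 hours
New hour = (8 + 9) mod 24
= 17 mod 24 = 17
Minutes unchanged → 17:33


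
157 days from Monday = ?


Start: Monday (index 0)
(0 + 157) mod 7
= 157 mod 7
= 3
Index 3 → Thursday

Thursday


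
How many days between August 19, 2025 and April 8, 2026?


232 days

From August 19, 2025 to April 8, 2026
Rest of August 2025: 31 - 19 = 12
Full months: September 30, October 31, November 30, December 31, January 31, February 2026 28, March 31
Days into April 2026: 8
Total = 12 + 30 + 31 + 30 + 31 + 31 + 28 + 31 + 8 = 232 days


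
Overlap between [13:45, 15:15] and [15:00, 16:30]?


15 minutes

Meeting A: 825-915 (in minutes from midnight)
Meeting B: 900-990
Overlap start = max(825, 900) = 900
Overlap end = min(915, 990) = 915
Overlap = max(0, 915 - 900) = 15 min


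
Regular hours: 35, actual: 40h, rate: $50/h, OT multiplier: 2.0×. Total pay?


$2250.00

Regular: 35h × $50 = $1750.00
Overtime: 40 - 35 = 5h
OT pay: 5h × $50 × 2.0 = $500.00
Total = $1750.00 + $500.00 = $2250.00


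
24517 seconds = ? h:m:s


Hours: 24517 ÷ 3600 = 6 remainder 2917
Minutes: 2917 ÷ 60 = 48 remainder 37
Seconds: 37

6h 48m 37s


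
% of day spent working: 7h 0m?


Time: 420 minutes
Day: 1440 minutes
Percentage = (420/1440) × 100 ≈ 29.2%

29.2%


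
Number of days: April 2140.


30 days

Month: April (month 4)
April has 30 days


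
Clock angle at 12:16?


88.0°

Hour hand (12 ≡ 0 on the dial): 0×30 + 16×0.5 = 8.0°
Minute hand = 16×6 = 96°
Difference = |8.0 - 96| = 88.0°


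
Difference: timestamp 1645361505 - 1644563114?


798391 seconds (221.8 hours / 9.24 days)

Difference = 1645361505 - 1644563114 = 798391 seconds
In hours: 798391 / 3600 ≈ 221.8
In days: 798391 / 86400 ≈ 9.24


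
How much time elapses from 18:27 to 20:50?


End time in minutes: 20×60 + 50 = 1250
Start time in minutes: 18×60 + 27 = 1107
Difference = 1250 - 1107 = 143 minutes
= 2 hours 23 minutes

2h 23m


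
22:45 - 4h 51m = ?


Start: 1365 minutes from midnight
Subtract: 291 minutes
Remaining: 1365 - 291 = 1074
Hours: 17, Minutes: 54

17:54


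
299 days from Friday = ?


Wednesday

Start: Friday (index 4)
(4 + 299) mod 7
= 303 mod 7
= 2
Index 2 → Wednesday


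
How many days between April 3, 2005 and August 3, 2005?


From April 3, 2005 to August 3, 2005
Rest of April 2005: 30 - 3 = 27
Full months: May 31, June 30, July 31
Days into August 2005: 3
Total = 27 + 31 + 30 + 31 + 3 = 122 days

122 days


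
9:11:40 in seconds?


33100 seconds

Hours: 9 × 3600 = 32400
Minutes: 11 × 60 = 660
Seconds: 40
Total = 32400 + 660 + 40 = 33100


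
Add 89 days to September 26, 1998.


December 24, 1998

Start: September 26, 1998
Add 89 days
September 26 → October 1: 30 - 26 + 1 = 5 days (89 - 5 = 84 left)
October 1 → November 1: 31 - 1 + 1 = 31 days (84 - 31 = 53 left)
November 1 → December 1: 30 - 1 + 1 = 30 days (53 - 30 = 23 left)
December 1 + 23 = December 24, 1998


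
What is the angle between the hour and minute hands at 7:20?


Hour hand = 7×30 + 20×0.5 = 220.0°
Minute hand = 20×6 = 120°
Difference = |220.0 - 120| = 100.0°

100.0°


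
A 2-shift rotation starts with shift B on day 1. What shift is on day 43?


Shifts: A, B
Start: B (index 1)
Day 43: (1 + 43 - 1) mod 2
= 43 mod 2
= 1
Index 1 → shift B

Shift B


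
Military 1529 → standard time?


Hour: 15
15 - 12 = 3 → PM

3:29 PM


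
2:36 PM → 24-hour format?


Input: 2:36 PM
PM: 2 + 12 = 14

14:36


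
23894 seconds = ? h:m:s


Hours: 23894 ÷ 3600 = 6 remainder 2294
Minutes: 2294 ÷ 60 = 38 remainder 14
Seconds: 14

6h 38m 14s


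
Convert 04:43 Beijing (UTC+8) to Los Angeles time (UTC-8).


Time difference = UTC-8 - UTC+8 = -16 hours
New hour = (4 -16) mod 24
= -12 mod 24 = 12
Minutes unchanged → 12:43; -12 < 0 → previous day

12:43 (previous day)


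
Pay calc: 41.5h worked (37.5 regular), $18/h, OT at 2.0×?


Regular: 37.5h × $18 = $675.00
Overtime: 41.5 - 37.5 = 4.0h
OT pay: 4.0h × $18 × 2.0 = $144.00
Total = $675.00 + $144.00 = $819.00

$819.00


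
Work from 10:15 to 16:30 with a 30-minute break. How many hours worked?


5h 45m (345 minutes)

Total time = (16×60+30) - (10×60+15)
= 990 - 615 = 375 min
Minus break: 375 - 30 = 345 min
= 5h 45m


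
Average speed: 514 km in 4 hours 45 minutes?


Distance: 514 km
Time: 4h 45m = 285 min = 285/60 = 19/4 hours
Speed = 514 ÷ (19/4) = 514 × 4 / 19 = 2056/19 ≈ 108.2 km/h

108.2 km/h


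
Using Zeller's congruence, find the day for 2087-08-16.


Zeller's congruence:
q=16, m=8, k=87, j=20
h = (16 + ⌊13×9/5⌋ + 87 + ⌊87/4⌋ + ⌊20/4⌋ - 2×20) mod 7
= (16 + 23 + 87 + 21 + 5 - 40) mod 7
= 112 mod 7 = 0
h=0 → Saturday

Saturday


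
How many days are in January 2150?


Month: January (month 1)
January has 31 days

31 days


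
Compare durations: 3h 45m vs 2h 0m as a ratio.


15:8 (1.88)

Duration 1: 225 minutes
Duration 2: 120 minutes
Ratio = 225:120
GCD = 15
Simplified = 15:8
As a decimal: 15/8 ≈ 1.88


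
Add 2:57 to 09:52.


12:49

Start: 592 minutes from midnight
Add: 177 minutes
Total: 769 minutes
Hours: 769 ÷ 60 = 12 remainder 49


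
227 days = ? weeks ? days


32 weeks 3 days

Weeks: 227 ÷ 7 = 32 remainder 3


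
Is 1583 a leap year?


No

Rules: divisible by 4 AND (not by 100 OR by 400)
1583 ÷ 4 = 395 remainder 3 → not divisible by 4
Not divisible by 4 → not a leap year


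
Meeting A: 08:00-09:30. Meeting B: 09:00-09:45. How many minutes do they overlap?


30 minutes

Meeting A: 480-570 (in minutes from midnight)
Meeting B: 540-585
Overlap start = max(480, 540) = 540
Overlap end = min(570, 585) = 570
Overlap = max(0, 570 - 540) = 30 min


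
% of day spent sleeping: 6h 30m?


27.1%

Time: 390 minutes
Day: 1440 minutes
Percentage = (390/1440) × 100 ≈ 27.1%


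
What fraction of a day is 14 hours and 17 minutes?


Total minutes: 14×60 + 17 = 857
Day = 24×60 = 1440 minutes
Fraction = 857/1440 ≈ 0.5951
As a percentage: 857/1440 × 100 ≈ 59.51%

0.5951 (59.51%)


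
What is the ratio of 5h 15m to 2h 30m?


21:10 (2.10)

Duration 1: 315 minutes
Duration 2: 150 minutes
Ratio = 315:150
GCD = 15
Simplified = 21:10
As a decimal: 21/10 = 2.10


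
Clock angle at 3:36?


108.0°

Hour hand = 3×30 + 36×0.5 = 108.0°
Minute hand = 36×6 = 216°
Difference = |108.0 - 216| = 108.0°


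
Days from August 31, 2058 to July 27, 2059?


From August 31, 2058 to July 27, 2059
Rest of August 2058: 31 - 31 = 0
Full months: September 30, October 31, November 30, December 31, January 31, February 2059 28, March 31, April 30, May 31, June 30
Days into July 2059: 27
Total = 0 + 30 + 31 + 30 + 31 + 31 + 28 + 31 + 30 + 31 + 30 + 27 = 330 days

330 days


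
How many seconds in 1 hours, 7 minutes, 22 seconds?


Hours: 1 × 3600 = 3600
Minutes: 7 × 60 = 420
Seconds: 22
Total = 3600 + 420 + 22 = 4042

4042 seconds


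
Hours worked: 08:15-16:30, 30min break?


Total time = (16×60+30) - (8×60+15)
= 990 - 495 = 495 min
Minus break: 495 - 30 = 465 min
= 7h 45m

7h 45m (465 minutes)


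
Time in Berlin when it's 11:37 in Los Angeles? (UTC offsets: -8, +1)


20:37

Time difference = UTC+1 - UTC-8 = +9 hours
New hour = (11 + 9) mod 24
= 20 mod 24 = 20
Minutes unchanged → 20:37


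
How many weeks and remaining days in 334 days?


Weeks: 334 ÷ 7 = 47 remainder 5

47 weeks 5 days


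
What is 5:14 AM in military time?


05:14

Input: 5:14 AM
AM hour stays: 5


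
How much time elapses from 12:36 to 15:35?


End time in minutes: 15×60 + 35 = 935
Start time in minutes: 12×60 + 36 = 756
Difference = 935 - 756 = 179 minutes
= 2 hours 59 minutes

2h 59m


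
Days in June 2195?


30 days

Month: June (month 6)
June has 30 days


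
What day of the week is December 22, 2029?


Saturday

Zeller's congruence:
q=22, m=12, k=29, j=20
h = (22 + ⌊13×13/5⌋ + 29 + ⌊29/4⌋ + ⌊20/4⌋ - 2×20) mod 7
= (22 + 33 + 29 + 7 + 5 - 40) mod 7
= 56 mod 7 = 0
h=0 → Saturday


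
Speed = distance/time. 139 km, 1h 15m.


Distance: 139 km
Time: 1h 15m = 75 min = 75/60 = 5/4 hours
Speed = 139 ÷ (5/4) = 139 × 4 / 5 = 556/5 = 111.2 km/h

111.2 km/h


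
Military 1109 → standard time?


Hour: 11
11 < 12 → AM

11:09 AM


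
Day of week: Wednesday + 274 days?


Thursday

Start: Wednesday (index 2)
(2 + 274) mod 7
= 276 mod 7
= 3
Index 3 → Thursday


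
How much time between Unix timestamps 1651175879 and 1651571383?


Difference = 1651571383 - 1651175879 = 395504 seconds
In hours: 395504 / 3600 ≈ 109.9
In days: 395504 / 86400 ≈ 4.58

395504 seconds (109.9 hours / 4.58 days)


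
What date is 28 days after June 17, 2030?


July 15, 2030

Start: June 17, 2030
Add 28 days
June 17 → July 1: 30 - 17 + 1 = 14 days (28 - 14 = 14 left)
July 1 + 14 = July 15, 2030


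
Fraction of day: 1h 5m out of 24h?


Total minutes: 1×60 + 5 = 65
Day = 24×60 = 1440 minutes
Fraction = 65/1440 ≈ 0.0451
As a percentage: 65/1440 × 100 ≈ 4.51%

0.0451 (4.51%)


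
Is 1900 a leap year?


No

Rules: divisible by 4 AND (not by 100 OR by 400)
1900 ÷ 4 = 475 exactly → divisible by 4
1900 ÷ 100 = 19 exactly → divisible by 100
1900 ÷ 400 = 4 remainder 300 → not divisible by 400
Divisible by 100 but not by 400 → not a leap year


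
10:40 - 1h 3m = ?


09:37

Start: 640 minutes from midnight
Subtract: 63 minutes
Remaining: 640 - 63 = 577
Hours: 9, Minutes: 37


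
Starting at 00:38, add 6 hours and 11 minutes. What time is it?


Start: 38 minutes from midnight
Add: 371 minutes
Total: 409 minutes
Hours: 409 ÷ 60 = 6 remainder 49

06:49


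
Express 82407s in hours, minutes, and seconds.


Hours: 82407 ÷ 3600 = 22 remainder 3207
Minutes: 3207 ÷ 60 = 53 remainder 27
Seconds: 27

22h 53m 27s


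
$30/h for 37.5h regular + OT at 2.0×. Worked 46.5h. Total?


$1665.00

Regular: 37.5h × $30 = $1125.00
Overtime: 46.5 - 37.5 = 9.0h
OT pay: 9.0h × $30 × 2.0 = $540.00
Total = $1125.00 + $540.00 = $1665.00


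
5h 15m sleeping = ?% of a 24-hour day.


21.9%

Time: 315 minutes
Day: 1440 minutes
Percentage = (315/1440) × 100 ≈ 21.9%


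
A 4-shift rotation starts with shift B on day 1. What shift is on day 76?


Shift A

Shifts: A, B, C, D
Start: B (index 1)
Day 76: (1 + 76 - 1) mod 4
= 76 mod 4
= 0
Index 0 → shift A


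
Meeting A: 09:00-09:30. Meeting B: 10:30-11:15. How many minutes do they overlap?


Meeting A: 540-570 (in minutes from midnight)
Meeting B: 630-675
Overlap start = max(540, 630) = 630
Overlap end = min(570, 675) = 570
Overlap = max(0, 570 - 630) = 0 min

0 minutes


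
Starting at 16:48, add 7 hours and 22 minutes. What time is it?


Start: 1008 minutes from midnight
Add: 442 minutes
Total: 1450 minutes
Hours: 1450 ÷ 60 = 24 remainder 10
24 ≥ 24 → 24 - 24 = 0 (next day)

00:10 (next day)


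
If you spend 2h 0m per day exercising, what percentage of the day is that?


Time: 120 minutes
Day: 1440 minutes
Percentage = (120/1440) × 100 ≈ 8.3%

8.3%


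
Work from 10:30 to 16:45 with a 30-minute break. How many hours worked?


5h 45m (345 minutes)

Total time = (16×60+45) - (10×60+30)
= 1005 - 630 = 375 min
Minus break: 375 - 30 = 345 min
= 5h 45m


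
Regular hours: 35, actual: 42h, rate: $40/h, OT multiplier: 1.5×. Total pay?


$1820.00

Regular: 35h × $40 = $1400.00
Overtime: 42 - 35 = 7h
OT pay: 7h × $40 × 1.5 = $420.00
Total = $1400.00 + $420.00 = $1820.00


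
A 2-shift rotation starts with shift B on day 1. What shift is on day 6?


Shifts: A, B
Start: B (index 1)
Day 6: (1 + 6 - 1) mod 2
= 6 mod 2
= 0
Index 0 → shift A

Shift A


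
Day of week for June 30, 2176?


Sunday

Zeller's congruence:
q=30, m=6, k=76, j=21
h = (30 + ⌊13×7/5⌋ + 76 + ⌊76/4⌋ + ⌊21/4⌋ - 2×21) mod 7
= (30 + 18 + 76 + 19 + 5 - 42) mod 7
= 106 mod 7 = 1
h=1 → Sunday


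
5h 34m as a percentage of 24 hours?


0.2319 (23.19%)

Total minutes: 5×60 + 34 = 334
Day = 24×60 = 1440 minutes
Fraction = 334/1440 ≈ 0.2319
As a percentage: 334/1440 × 100 ≈ 23.19%


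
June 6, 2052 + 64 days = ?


August 9, 2052

Start: June 6, 2052
Add 64 days
June 6 → July 1: 30 - 6 + 1 = 25 days (64 - 25 = 39 left)
July 1 → August 1: 31 - 1 + 1 = 31 days (39 - 31 = 8 left)
August 1 + 8 = August 9, 2052


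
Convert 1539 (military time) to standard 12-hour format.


3:39 PM

Hour: 15
15 - 12 = 3 → PM


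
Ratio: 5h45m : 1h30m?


Duration 1: 345 minutes
Duration 2: 90 minutes
Ratio = 345:90
GCD = 15
Simplified = 23:6
As a decimal: 23/6 ≈ 3.83

23:6 (3.83)


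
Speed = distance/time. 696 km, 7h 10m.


Distance: 696 km
Time: 7h 10m = 430 min = 430/60 = 43/6 hours
Speed = 696 ÷ (43/6) = 696 × 6 / 43 = 4176/43 ≈ 97.1 km/h

97.1 km/h


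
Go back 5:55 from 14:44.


Start: 884 minutes from midnight
Subtract: 355 minutes
Remaining: 884 - 355 = 529
Hours: 8, Minutes: 49

08:49


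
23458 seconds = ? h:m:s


6h 30m 58s

Hours: 23458 ÷ 3600 = 6 remainder 1858
Minutes: 1858 ÷ 60 = 30 remainder 58
Seconds: 58


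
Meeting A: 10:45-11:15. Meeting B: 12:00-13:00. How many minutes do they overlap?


Meeting A: 645-675 (in minutes from midnight)
Meeting B: 720-780
Overlap start = max(645, 720) = 720
Overlap end = min(675, 780) = 675
Overlap = max(0, 675 - 720) = 0 min

0 minutes


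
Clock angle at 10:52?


Hour hand = 10×30 + 52×0.5 = 326.0°
Minute hand = 52×6 = 312°
Difference = |326.0 - 312| = 14.0°

14.0°


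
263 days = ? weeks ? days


Weeks: 263 ÷ 7 = 37 remainder 4

37 weeks 4 days


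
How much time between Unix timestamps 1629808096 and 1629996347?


Difference = 1629996347 - 1629808096 = 188251 seconds
In hours: 188251 / 3600 ≈ 52.3
In days: 188251 / 86400 ≈ 2.18

188251 seconds (52.3 hours / 2.18 days)


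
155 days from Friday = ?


Start: Friday (index 4)
(4 + 155) mod 7
= 159 mod 7
= 5
Index 5 → Saturday

Saturday


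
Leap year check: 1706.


No

Rules: divisible by 4 AND (not by 100 OR by 400)
1706 ÷ 4 = 426 remainder 2 → not divisible by 4
Not divisible by 4 → not a leap year


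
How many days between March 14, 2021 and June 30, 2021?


From March 14, 2021 to June 30, 2021
Rest of March 2021: 31 - 14 = 17
Full months: April 30, May 31
Days into June 2021: 30
Total = 17 + 30 + 31 + 30 = 108 days

108 days


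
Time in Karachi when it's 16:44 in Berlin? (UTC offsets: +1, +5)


Time difference = UTC+5 - UTC+1 = +4 hours
New hour = (16 + 4) mod 24
= 20 mod 24 = 20
Minutes unchanged → 20:44

20:44


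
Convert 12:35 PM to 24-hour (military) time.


12:35

Input: 12:35 PM
12 PM → 12 (noon)


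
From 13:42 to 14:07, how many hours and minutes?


0h 25m

End time in minutes: 14×60 + 7 = 847
Start time in minutes: 13×60 + 42 = 822
Difference = 847 - 822 = 25 minutes
= 0 hours 25 minutes


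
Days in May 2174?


31 days

Month: May (month 5)
May has 31 days


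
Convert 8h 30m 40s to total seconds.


30640 seconds

Hours: 8 × 3600 = 28800
Minutes: 30 × 60 = 1800
Seconds: 40
Total = 28800 + 1800 + 40 = 30640


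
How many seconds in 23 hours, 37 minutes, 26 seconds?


85046 seconds

Hours: 23 × 3600 = 82800
Minutes: 37 × 60 = 2220
Seconds: 26
Total = 82800 + 2220 + 26 = 85046


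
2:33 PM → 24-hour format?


Input: 2:33 PM
PM: 2 + 12 = 14

14:33


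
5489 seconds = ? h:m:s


1h 31m 29s

Hours: 5489 ÷ 3600 = 1 remainder 1889
Minutes: 1889 ÷ 60 = 31 remainder 29
Seconds: 29


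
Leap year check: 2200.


No

Rules: divisible by 4 AND (not by 100 OR by 400)
2200 ÷ 4 = 550 exactly → divisible by 4
2200 ÷ 100 = 22 exactly → divisible by 100
2200 ÷ 400 = 5 remainder 200 → not divisible by 400
Divisible by 100 but not by 400 → not a leap year


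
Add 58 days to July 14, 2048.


September 10, 2048

Start: July 14, 2048
Add 58 days
July 14 → August 1: 31 - 14 + 1 = 18 days (58 - 18 = 40 left)
August 1 → September 1: 31 - 1 + 1 = 31 days (40 - 31 = 9 left)
September 1 + 9 = September 10, 2048


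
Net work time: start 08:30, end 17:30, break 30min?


Total time = (17×60+30) - (8×60+30)
= 1050 - 510 = 540 min
Minus break: 540 - 30 = 510 min
= 8h 30m

8h 30m (510 minutes)


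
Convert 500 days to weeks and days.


Weeks: 500 ÷ 7 = 71 remainder 3

71 weeks 3 days


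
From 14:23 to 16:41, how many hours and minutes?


2h 18m

End time in minutes: 16×60 + 41 = 1001
Start time in minutes: 14×60 + 23 = 863
Difference = 1001 - 863 = 138 minutes
= 2 hours 18 minutes


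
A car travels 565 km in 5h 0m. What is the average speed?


113.0 km/h

Distance: 565 km
Time: 5 hours
Speed = 565 / 5 = 113.0 km/h


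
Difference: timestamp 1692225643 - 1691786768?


Difference = 1692225643 - 1691786768 = 438875 seconds
In hours: 438875 / 3600 ≈ 121.9
In days: 438875 / 86400 ≈ 5.08

438875 seconds (121.9 hours / 5.08 days)


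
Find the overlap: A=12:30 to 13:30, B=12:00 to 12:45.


Meeting A: 750-810 (in minutes from midnight)
Meeting B: 720-765
Overlap start = max(750, 720) = 750
Overlap end = min(810, 765) = 765
Overlap = max(0, 765 - 750) = 15 min

15 minutes


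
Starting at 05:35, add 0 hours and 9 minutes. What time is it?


Start: 335 minutes from midnight
Add: 9 minutes
Total: 344 minutes
Hours: 344 ÷ 60 = 5 remainder 44

05:44


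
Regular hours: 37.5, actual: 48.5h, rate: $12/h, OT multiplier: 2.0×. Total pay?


$714.00

Regular: 37.5h × $12 = $450.00
Overtime: 48.5 - 37.5 = 11.0h
OT pay: 11.0h × $12 × 2.0 = $264.00
Total = $450.00 + $264.00 = $714.00


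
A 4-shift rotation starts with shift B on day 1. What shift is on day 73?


Shifts: A, B, C, D
Start: B (index 1)
Day 73: (1 + 73 - 1) mod 4
= 73 mod 4
= 1
Index 1 → shift B

Shift B


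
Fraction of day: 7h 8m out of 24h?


0.2972 (29.72%)

Total minutes: 7×60 + 8 = 428
Day = 24×60 = 1440 minutes
Fraction = 428/1440 ≈ 0.2972
As a percentage: 428/1440 × 100 ≈ 29.72%


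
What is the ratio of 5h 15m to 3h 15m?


21:13 (1.62)

Duration 1: 315 minutes
Duration 2: 195 minutes
Ratio = 315:195
GCD = 15
Simplified = 21:13
As a decimal: 21/13 ≈ 1.62


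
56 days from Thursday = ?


Thursday

Start: Thursday (index 3)
(3 + 56) mod 7
= 59 mod 7
= 3
Index 3 → Thursday


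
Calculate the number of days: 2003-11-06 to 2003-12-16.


From November 6, 2003 to December 16, 2003
Rest of November 2003: 30 - 6 = 24
Days into December 2003: 16
Total = 24 + 16 = 40 days

40 days


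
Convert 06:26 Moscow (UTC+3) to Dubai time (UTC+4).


Time difference = UTC+4 - UTC+3 = +1 hours
New hour = (6 + 1) mod 24
= 7 mod 24 = 7
Minutes unchanged → 07:26

07:26


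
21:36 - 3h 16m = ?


Start: 1296 minutes from midnight
Subtract: 196 minutes
Remaining: 1296 - 196 = 1100
Hours: 18, Minutes: 20

18:20


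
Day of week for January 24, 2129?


Zeller's congruence:
q=24, m=13, k=28, j=21
h = (24 + ⌊13×14/5⌋ + 28 + ⌊28/4⌋ + ⌊21/4⌋ - 2×21) mod 7
= (24 + 36 + 28 + 7 + 5 - 42) mod 7
= 58 mod 7 = 2
h=2 → Monday

Monday


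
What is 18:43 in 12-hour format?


6:43 PM

Hour: 18
18 - 12 = 6 → PM


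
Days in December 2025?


31 days

Month: December (month 12)
December has 31 days


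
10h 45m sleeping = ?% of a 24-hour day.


Time: 645 minutes
Day: 1440 minutes
Percentage = (645/1440) × 100 ≈ 44.8%

44.8%


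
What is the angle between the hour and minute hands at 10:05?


87.5°

Hour hand = 10×30 + 5×0.5 = 302.5°
Minute hand = 5×6 = 30°
Difference = |302.5 - 30| = 272.5°
Since > 180°: 360 - 272.5 = 87.5°


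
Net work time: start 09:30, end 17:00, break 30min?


7h 0m (420 minutes)

Total time = (17×60+0) - (9×60+30)
= 1020 - 570 = 450 min
Minus break: 450 - 30 = 420 min
= 7h 0m


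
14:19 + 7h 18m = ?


21:37

Start: 859 minutes from midnight
Add: 438 minutes
Total: 1297 minutes
Hours: 1297 ÷ 60 = 21 remainder 37


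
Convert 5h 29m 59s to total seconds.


Hours: 5 × 3600 = 18000
Minutes: 29 × 60 = 1740
Seconds: 59
Total = 18000 + 1740 + 59 = 19799

19799 seconds


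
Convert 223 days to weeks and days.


Weeks: 223 ÷ 7 = 31 remainder 6

31 weeks 6 days


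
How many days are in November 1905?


30 days

Month: November (month 11)
November has 30 days


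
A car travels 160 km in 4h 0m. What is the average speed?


Distance: 160 km
Time: 4 hours
Speed = 160 / 4 = 40.0 km/h

40.0 km/h


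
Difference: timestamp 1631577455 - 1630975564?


601891 seconds (167.2 hours / 6.97 days)

Difference = 1631577455 - 1630975564 = 601891 seconds
In hours: 601891 / 3600 ≈ 167.2
In days: 601891 / 86400 ≈ 6.97


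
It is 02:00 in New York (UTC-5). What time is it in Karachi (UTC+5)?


Time difference = UTC+5 - UTC-5 = +10 hours
New hour = (2 + 10) mod 24
= 12 mod 24 = 12
Minutes unchanged → 12:00

12:00


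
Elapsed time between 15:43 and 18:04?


2h 21m

End time in minutes: 18×60 + 4 = 1084
Start time in minutes: 15×60 + 43 = 943
Difference = 1084 - 943 = 141 minutes
= 2 hours 21 minutes


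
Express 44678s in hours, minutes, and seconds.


Hours: 44678 ÷ 3600 = 12 remainder 1478
Minutes: 1478 ÷ 60 = 24 remainder 38
Seconds: 38

12h 24m 38s


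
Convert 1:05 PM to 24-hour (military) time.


13:05

Input: 1:05 PM
PM: 1 + 12 = 13


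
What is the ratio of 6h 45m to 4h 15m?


Duration 1: 405 minutes
Duration 2: 255 minutes
Ratio = 405:255
GCD = 15
Simplified = 27:17
As a decimal: 27/17 ≈ 1.59

27:17 (1.59)


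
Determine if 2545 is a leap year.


No

Rules: divisible by 4 AND (not by 100 OR by 400)
2545 ÷ 4 = 636 remainder 1 → not divisible by 4
Not divisible by 4 → not a leap year


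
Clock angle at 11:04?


Hour hand = 11×30 + 4×0.5 = 332.0°
Minute hand = 4×6 = 24°
Difference = |332.0 - 24| = 308.0°
Since > 180°: 360 - 308.0 = 52.0°

52.0°


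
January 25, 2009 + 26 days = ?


Start: January 25, 2009
Add 26 days
January 25 → February 1: 31 - 25 + 1 = 7 days (26 - 7 = 19 left)
February 1 + 19 = February 20, 2009

February 20, 2009


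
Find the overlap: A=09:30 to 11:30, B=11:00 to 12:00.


Meeting A: 570-690 (in minutes from midnight)
Meeting B: 660-720
Overlap start = max(570, 660) = 660
Overlap end = min(690, 720) = 690
Overlap = max(0, 690 - 660) = 30 min

30 minutes


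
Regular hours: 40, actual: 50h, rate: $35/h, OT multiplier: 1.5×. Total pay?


$1925.00

Regular: 40h × $35 = $1400.00
Overtime: 50 - 40 = 10h
OT pay: 10h × $35 × 1.5 = $525.00
Total = $1400.00 + $525.00 = $1925.00


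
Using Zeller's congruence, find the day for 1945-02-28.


Zeller's congruence:
q=28, m=14, k=44, j=19
h = (28 + ⌊13×15/5⌋ + 44 + ⌊44/4⌋ + ⌊19/4⌋ - 2×19) mod 7
= (28 + 39 + 44 + 11 + 4 - 38) mod 7
= 88 mod 7 = 4
h=4 → Wednesday

Wednesday


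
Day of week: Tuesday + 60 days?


Saturday

Start: Tuesday (index 1)
(1 + 60) mod 7
= 61 mod 7
= 5
Index 5 → Saturday


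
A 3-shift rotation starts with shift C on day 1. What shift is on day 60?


Shifts: A, B, C
Start: C (index 2)
Day 60: (2 + 60 - 1) mod 3
= 61 mod 3
= 1
Index 1 → shift B

Shift B


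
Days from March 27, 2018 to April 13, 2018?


17 days

From March 27, 2018 to April 13, 2018
Rest of March 2018: 31 - 27 = 4
Days into April 2018: 13
Total = 4 + 13 = 17 days


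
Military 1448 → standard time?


Hour: 14
14 - 12 = 2 → PM

2:48 PM


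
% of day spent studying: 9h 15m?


Time: 555 minutes
Day: 1440 minutes
Percentage = (555/1440) × 100 ≈ 38.5%

38.5%


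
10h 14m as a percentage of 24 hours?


Total minutes: 10×60 + 14 = 614
Day = 24×60 = 1440 minutes
Fraction = 614/1440 ≈ 0.4264
As a percentage: 614/1440 × 100 ≈ 42.64%

0.4264 (42.64%)


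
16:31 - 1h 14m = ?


Start: 991 minutes from midnight
Subtract: 74 minutes
Remaining: 991 - 74 = 917
Hours: 15, Minutes: 17

15:17


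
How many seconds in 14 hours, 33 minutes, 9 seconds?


Hours: 14 × 3600 = 50400
Minutes: 33 × 60 = 1980
Seconds: 9
Total = 50400 + 1980 + 9 = 52389

52389 seconds


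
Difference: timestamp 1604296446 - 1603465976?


Difference = 1604296446 - 1603465976 = 830470 seconds
In hours: 830470 / 3600 ≈ 230.7
In days: 830470 / 86400 ≈ 9.61

830470 seconds (230.7 hours / 9.61 days)


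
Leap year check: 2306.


Rules: divisible by 4 AND (not by 100 OR by 400)
2306 ÷ 4 = 576 remainder 2 → not divisible by 4
Not divisible by 4 → not a leap year

No


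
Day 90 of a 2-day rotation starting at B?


Shifts: A, B
Start: B (index 1)
Day 90: (1 + 90 - 1) mod 2
= 90 mod 2
= 0
Index 0 → shift A

Shift A


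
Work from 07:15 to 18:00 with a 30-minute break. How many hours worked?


Total time = (18×60+0) - (7×60+15)
= 1080 - 435 = 645 min
Minus break: 645 - 30 = 615 min
= 10h 15m

10h 15m (615 minutes)


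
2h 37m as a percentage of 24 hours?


Total minutes: 2×60 + 37 = 157
Day = 24×60 = 1440 minutes
Fraction = 157/1440 ≈ 0.1090
As a percentage: 157/1440 × 100 ≈ 10.90%

0.1090 (10.90%)


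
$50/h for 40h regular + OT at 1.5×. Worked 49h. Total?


Regular: 40h × $50 = $2000.00
Overtime: 49 - 40 = 9h
OT pay: 9h × $50 × 1.5 = $675.00
Total = $2000.00 + $675.00 = $2675.00

$2675.00


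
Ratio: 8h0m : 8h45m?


32:35 (0.91)

Duration 1: 480 minutes
Duration 2: 525 minutes
Ratio = 480:525
GCD = 15
Simplified = 32:35
As a decimal: 32/35 ≈ 0.91


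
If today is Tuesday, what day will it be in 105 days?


Start: Tuesday (index 1)
(1 + 105) mod 7
= 106 mod 7
= 1
Index 1 → Tuesday

Tuesday


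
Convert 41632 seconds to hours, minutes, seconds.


Hours: 41632 ÷ 3600 = 11 remainder 2032
Minutes: 2032 ÷ 60 = 33 remainder 52
Seconds: 52

11h 33m 52s


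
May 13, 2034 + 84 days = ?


Start: May 13, 2034
Add 84 days
May 13 → June 1: 31 - 13 + 1 = 19 days (84 - 19 = 65 left)
June 1 → July 1: 30 - 1 + 1 = 30 days (65 - 30 = 35 left)
July 1 → August 1: 31 - 1 + 1 = 31 days (35 - 31 = 4 left)
August 1 + 4 = August 5, 2034

August 5, 2034


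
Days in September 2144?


30 days

Month: September (month 9)
September has 30 days


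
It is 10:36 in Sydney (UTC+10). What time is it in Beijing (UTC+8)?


08:36

Time difference = UTC+8 - UTC+10 = -2 hours
New hour = (10 -2) mod 24
= 8 mod 24 = 8
Minutes unchanged → 08:36


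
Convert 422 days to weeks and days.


Weeks: 422 ÷ 7 = 60 remainder 2

60 weeks 2 days


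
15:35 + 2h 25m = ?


Start: 935 minutes from midnight
Add: 145 minutes
Total: 1080 minutes
Hours: 1080 ÷ 60 = 18 remainder 0

18:00


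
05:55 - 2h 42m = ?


Start: 355 minutes from midnight
Subtract: 162 minutes
Remaining: 355 - 162 = 193
Hours: 3, Minutes: 13

03:13


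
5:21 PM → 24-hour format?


17:21

Input: 5:21 PM
PM: 5 + 12 = 17


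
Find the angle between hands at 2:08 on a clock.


Hour hand = 2×30 + 8×0.5 = 64.0°
Minute hand = 8×6 = 48°
Difference = |64.0 - 48| = 16.0°

16.0°


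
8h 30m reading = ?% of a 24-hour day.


35.4%

Time: 510 minutes
Day: 1440 minutes
Percentage = (510/1440) × 100 ≈ 35.4%


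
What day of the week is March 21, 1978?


Zeller's congruence:
q=21, m=3, k=78, j=19
h = (21 + ⌊13×4/5⌋ + 78 + ⌊78/4⌋ + ⌊19/4⌋ - 2×19) mod 7
= (21 + 10 + 78 + 19 + 4 - 38) mod 7
= 94 mod 7 = 3
h=3 → Tuesday

Tuesday


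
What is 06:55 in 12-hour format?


Hour: 6
6 < 12 → AM

6:55 AM


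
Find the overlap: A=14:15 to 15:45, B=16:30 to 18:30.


Meeting A: 855-945 (in minutes from midnight)
Meeting B: 990-1110
Overlap start = max(855, 990) = 990
Overlap end = min(945, 1110) = 945
Overlap = max(0, 945 - 990) = 0 min

0 minutes


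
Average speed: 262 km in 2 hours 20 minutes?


Distance: 262 km
Time: 2h 20m = 140 min = 140/60 = 7/3 hours
Speed = 262 ÷ (7/3) = 262 × 3 / 7 = 786/7 ≈ 112.3 km/h

112.3 km/h


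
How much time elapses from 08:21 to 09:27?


End time in minutes: 9×60 + 27 = 567
Start time in minutes: 8×60 + 21 = 501
Difference = 567 - 501 = 66 minutes
= 1 hours 6 minutes

1h 6m


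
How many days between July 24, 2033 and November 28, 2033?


From July 24, 2033 to November 28, 2033
Rest of July 2033: 31 - 24 = 7
Full months: August 31, September 30, October 31
Days into November 2033: 28
Total = 7 + 31 + 30 + 31 + 28 = 127 days

127 days


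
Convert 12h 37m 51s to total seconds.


45471 seconds

Hours: 12 × 3600 = 43200
Minutes: 37 × 60 = 2220
Seconds: 51
Total = 43200 + 2220 + 51 = 45471


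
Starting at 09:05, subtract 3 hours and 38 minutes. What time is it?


05:27

Start: 545 minutes from midnight
Subtract: 218 minutes
Remaining: 545 - 218 = 327
Hours: 5, Minutes: 27


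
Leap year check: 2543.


Rules: divisible by 4 AND (not by 100 OR by 400)
2543 ÷ 4 = 635 remainder 3 → not divisible by 4
Not divisible by 4 → not a leap year

No


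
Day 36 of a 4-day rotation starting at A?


Shift D

Shifts: A, B, C, D
Start: A (index 0)
Day 36: (0 + 36 - 1) mod 4
= 35 mod 4
= 3
Index 3 → shift D


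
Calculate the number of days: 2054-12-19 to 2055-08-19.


From December 19, 2054 to August 19, 2055
Rest of December 2054: 31 - 19 = 12
Full months: January 31, February 2055 28, March 31, April 30, May 31, June 30, July 31
Days into August 2055: 19
Total = 12 + 31 + 28 + 31 + 30 + 31 + 30 + 31 + 19 = 243 days

243 days
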